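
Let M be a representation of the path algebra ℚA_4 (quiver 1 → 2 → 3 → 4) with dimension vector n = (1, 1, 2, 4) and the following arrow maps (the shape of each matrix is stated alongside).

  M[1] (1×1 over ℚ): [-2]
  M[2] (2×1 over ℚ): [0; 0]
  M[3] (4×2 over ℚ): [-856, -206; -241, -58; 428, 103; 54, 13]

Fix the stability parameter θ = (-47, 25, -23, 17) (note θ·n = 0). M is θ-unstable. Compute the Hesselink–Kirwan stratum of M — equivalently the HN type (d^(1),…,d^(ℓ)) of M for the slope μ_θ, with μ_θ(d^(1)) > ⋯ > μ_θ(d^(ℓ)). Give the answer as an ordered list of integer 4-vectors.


Barcode: M ≅ I[1,2], I[3,4]^2, I[4,4]^2. HN layers by μ_θ (4 steps, strictly decreasing):
  μ^(1)=25; μ^(2)=17; μ^(3)=-23; μ^(4)=-47

((0, 1, 0, 0); (0, 0, 0, 4); (0, 0, 2, 0); (1, 0, 0, 0))


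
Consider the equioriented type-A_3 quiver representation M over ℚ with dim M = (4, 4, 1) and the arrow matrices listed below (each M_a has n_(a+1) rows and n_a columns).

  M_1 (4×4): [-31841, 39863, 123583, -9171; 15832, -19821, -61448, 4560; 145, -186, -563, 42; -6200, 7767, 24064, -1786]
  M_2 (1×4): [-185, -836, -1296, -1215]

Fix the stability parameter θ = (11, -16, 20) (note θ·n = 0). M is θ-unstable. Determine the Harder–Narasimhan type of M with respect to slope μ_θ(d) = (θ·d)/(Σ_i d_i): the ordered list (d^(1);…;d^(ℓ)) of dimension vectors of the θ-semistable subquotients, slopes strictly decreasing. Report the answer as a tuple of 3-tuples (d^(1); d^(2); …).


Barcode: M ≅ I[1,1], I[1,2]^2, I[1,3], I[2,2]. HN layers by μ_θ (4 steps, strictly decreasing):
  μ^(1)=20; μ^(2)=11; μ^(3)=-5/2; μ^(4)=-16

((0, 0, 1); (1, 0, 0); (3, 3, 0); (0, 1, 0))


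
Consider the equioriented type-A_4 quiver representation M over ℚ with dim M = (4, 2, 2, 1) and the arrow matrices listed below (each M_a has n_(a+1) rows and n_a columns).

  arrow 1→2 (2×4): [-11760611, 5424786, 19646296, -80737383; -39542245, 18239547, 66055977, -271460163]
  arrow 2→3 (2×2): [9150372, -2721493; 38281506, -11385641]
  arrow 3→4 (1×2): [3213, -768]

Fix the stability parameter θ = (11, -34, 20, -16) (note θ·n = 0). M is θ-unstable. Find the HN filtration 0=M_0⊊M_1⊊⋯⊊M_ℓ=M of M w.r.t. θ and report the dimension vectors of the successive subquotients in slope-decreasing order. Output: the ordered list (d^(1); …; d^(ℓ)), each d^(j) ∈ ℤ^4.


Via rank(M_{q-1}∘⋯∘M_p): M ≅ I[1,1]^2, I[1,3], I[1,4].
μ_θ-semistable layers: μ^(1)=20; μ^(2)=11; μ^(3)=2; μ^(4)=-23/2

((0, 0, 1, 0); (2, 0, 0, 0); (0, 0, 1, 1); (2, 2, 0, 0))


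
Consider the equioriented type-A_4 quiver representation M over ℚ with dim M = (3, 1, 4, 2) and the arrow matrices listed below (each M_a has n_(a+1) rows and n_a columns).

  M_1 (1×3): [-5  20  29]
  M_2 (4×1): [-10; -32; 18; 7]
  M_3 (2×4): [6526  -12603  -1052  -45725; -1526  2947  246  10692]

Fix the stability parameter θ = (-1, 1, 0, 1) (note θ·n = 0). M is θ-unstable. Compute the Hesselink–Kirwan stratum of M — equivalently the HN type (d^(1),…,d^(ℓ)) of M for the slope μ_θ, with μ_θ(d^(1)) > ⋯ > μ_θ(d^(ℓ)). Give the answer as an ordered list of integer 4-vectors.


Via rank(M_{q-1}∘⋯∘M_p): M ≅ I[1,1]^2, I[1,4], I[3,3]^2, I[3,4].
μ_θ-semistable layers: μ^(1)=1; μ^(2)=1/2; μ^(3)=0; μ^(4)=-1

((0, 0, 0, 2); (0, 1, 1, 0); (0, 0, 3, 0); (3, 0, 0, 0))


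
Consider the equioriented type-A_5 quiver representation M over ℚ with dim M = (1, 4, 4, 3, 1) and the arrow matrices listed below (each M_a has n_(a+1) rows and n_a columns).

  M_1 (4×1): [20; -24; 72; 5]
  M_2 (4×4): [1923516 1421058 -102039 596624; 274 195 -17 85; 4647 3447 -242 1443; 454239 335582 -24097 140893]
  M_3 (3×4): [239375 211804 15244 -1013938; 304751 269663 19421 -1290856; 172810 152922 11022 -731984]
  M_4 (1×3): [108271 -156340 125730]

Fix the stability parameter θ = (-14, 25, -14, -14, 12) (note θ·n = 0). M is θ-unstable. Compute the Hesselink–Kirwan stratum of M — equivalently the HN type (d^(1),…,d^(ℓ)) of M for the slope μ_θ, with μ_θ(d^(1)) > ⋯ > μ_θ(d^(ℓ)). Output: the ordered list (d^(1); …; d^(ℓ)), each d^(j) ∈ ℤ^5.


Via rank(M_{q-1}∘⋯∘M_p): M ≅ I[1,5], I[2,3]^2, I[2,4], I[4,4].
μ_θ-semistable layers: μ^(1)=12; μ^(2)=11/2; μ^(3)=-1; μ^(4)=-14

((0, 0, 0, 0, 1); (0, 2, 2, 0, 0); (0, 2, 2, 2, 0); (1, 0, 0, 1, 0))


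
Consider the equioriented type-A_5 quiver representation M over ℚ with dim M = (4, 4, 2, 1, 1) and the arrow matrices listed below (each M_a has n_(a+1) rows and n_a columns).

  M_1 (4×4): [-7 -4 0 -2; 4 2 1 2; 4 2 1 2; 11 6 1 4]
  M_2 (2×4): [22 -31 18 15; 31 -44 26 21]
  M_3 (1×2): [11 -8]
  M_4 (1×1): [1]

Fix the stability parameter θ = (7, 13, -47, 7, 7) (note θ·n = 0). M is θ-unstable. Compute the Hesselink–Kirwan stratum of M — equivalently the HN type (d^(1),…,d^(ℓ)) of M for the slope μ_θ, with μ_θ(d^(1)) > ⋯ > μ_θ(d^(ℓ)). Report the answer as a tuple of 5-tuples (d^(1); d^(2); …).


Interval decomposition of M: I[1,1]^2, I[1,3], I[1,5], I[2,2]^2.
HN type (ℓ=3): μ^(1)=13; μ^(2)=7; μ^(3)=-9

((0, 2, 0, 0, 0); (2, 0, 0, 1, 1); (2, 2, 2, 0, 0))


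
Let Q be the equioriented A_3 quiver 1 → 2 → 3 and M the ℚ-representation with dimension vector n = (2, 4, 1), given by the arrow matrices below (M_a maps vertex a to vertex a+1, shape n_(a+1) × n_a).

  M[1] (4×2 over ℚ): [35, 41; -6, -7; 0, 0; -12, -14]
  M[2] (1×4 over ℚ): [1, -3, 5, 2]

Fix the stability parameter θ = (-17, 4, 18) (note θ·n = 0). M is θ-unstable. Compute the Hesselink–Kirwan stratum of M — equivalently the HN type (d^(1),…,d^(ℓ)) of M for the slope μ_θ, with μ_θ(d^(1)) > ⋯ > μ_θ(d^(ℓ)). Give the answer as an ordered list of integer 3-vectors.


Barcode: M ≅ I[1,2], I[1,3], I[2,2]^2. HN layers by μ_θ (3 steps, strictly decreasing):
  μ^(1)=18; μ^(2)=4; μ^(3)=-17

((0, 0, 1); (0, 4, 0); (2, 0, 0))


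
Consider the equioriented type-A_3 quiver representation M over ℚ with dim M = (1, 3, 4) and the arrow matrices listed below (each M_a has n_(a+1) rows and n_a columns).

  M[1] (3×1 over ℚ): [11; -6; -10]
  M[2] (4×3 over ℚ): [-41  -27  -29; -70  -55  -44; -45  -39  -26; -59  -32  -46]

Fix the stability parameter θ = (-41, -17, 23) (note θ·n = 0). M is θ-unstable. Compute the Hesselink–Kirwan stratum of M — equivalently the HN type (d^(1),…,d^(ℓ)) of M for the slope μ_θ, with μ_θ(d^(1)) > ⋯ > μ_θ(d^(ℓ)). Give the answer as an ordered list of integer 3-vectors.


Barcode: M ≅ I[1,3], I[2,3]^2, I[3,3]. HN layers by μ_θ (3 steps, strictly decreasing):
  μ^(1)=23; μ^(2)=-17; μ^(3)=-41

((0, 0, 4); (0, 3, 0); (1, 0, 0))


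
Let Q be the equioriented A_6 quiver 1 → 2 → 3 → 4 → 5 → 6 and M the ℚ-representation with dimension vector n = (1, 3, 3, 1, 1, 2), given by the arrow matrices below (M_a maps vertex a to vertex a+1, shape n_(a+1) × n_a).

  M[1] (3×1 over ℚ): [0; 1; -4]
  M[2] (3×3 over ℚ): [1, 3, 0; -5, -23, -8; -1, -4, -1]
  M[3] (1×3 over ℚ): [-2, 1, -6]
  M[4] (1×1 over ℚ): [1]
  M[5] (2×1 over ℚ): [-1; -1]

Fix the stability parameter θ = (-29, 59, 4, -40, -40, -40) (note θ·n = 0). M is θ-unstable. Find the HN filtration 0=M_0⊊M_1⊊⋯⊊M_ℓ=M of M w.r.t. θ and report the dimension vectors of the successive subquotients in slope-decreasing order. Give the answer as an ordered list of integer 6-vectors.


Barcode: M ≅ I[1,6], I[2,2], I[2,3], I[3,3], I[6,6]. HN layers by μ_θ (6 steps, strictly decreasing):
  μ^(1)=59; μ^(2)=63/2; μ^(3)=4; μ^(4)=-57/5; μ^(5)=-29; μ^(6)=-40

((0, 1, 0, 0, 0, 0); (0, 1, 1, 0, 0, 0); (0, 0, 1, 0, 0, 0); (0, 1, 1, 1, 1, 1); (1, 0, 0, 0, 0, 0); (0, 0, 0, 0, 0, 1))


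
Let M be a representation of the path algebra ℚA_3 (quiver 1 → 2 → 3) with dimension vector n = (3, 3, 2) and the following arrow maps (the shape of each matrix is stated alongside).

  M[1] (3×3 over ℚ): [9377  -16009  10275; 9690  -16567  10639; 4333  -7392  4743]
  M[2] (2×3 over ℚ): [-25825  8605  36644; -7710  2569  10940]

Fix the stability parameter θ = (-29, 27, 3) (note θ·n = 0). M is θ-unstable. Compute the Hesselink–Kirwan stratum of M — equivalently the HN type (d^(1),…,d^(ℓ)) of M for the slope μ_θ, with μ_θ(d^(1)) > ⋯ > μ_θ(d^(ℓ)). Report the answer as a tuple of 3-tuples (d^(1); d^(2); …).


Interval decomposition of M: I[1,2], I[1,3]^2.
HN type (ℓ=3): μ^(1)=27; μ^(2)=15; μ^(3)=-29

((0, 1, 0); (0, 2, 2); (3, 0, 0))


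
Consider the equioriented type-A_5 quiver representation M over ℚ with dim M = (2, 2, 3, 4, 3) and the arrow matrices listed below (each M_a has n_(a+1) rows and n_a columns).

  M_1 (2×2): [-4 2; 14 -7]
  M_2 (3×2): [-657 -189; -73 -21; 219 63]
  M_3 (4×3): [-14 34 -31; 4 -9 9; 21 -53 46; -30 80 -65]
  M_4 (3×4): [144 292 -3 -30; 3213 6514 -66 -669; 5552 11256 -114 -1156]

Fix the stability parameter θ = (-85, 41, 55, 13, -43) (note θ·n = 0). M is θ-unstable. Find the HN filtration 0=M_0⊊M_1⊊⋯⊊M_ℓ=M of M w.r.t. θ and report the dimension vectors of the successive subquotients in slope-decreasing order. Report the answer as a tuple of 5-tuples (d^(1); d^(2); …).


Barcode: M ≅ I[1,1], I[1,4], I[2,2], I[3,4], I[3,5], I[4,5], I[5,5]. HN layers by μ_θ (7 steps, strictly decreasing):
  μ^(1)=41; μ^(2)=109/3; μ^(3)=34; μ^(4)=25/3; μ^(5)=-15; μ^(6)=-43; μ^(7)=-85

((0, 1, 0, 0, 0); (0, 1, 1, 1, 0); (0, 0, 1, 1, 0); (0, 0, 1, 1, 1); (0, 0, 0, 1, 1); (0, 0, 0, 0, 1); (2, 0, 0, 0, 0))


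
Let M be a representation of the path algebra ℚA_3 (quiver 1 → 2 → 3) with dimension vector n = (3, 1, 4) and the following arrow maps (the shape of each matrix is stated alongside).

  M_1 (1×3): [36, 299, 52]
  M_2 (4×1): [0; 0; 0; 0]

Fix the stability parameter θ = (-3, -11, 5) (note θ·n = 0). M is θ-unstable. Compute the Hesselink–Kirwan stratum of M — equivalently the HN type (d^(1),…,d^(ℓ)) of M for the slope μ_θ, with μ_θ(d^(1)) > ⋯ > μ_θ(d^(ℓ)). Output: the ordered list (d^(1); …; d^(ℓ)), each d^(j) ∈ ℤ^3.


Barcode: M ≅ I[1,1]^2, I[1,2], I[3,3]^4. HN layers by μ_θ (3 steps, strictly decreasing):
  μ^(1)=5; μ^(2)=-3; μ^(3)=-7

((0, 0, 4); (2, 0, 0); (1, 1, 0))


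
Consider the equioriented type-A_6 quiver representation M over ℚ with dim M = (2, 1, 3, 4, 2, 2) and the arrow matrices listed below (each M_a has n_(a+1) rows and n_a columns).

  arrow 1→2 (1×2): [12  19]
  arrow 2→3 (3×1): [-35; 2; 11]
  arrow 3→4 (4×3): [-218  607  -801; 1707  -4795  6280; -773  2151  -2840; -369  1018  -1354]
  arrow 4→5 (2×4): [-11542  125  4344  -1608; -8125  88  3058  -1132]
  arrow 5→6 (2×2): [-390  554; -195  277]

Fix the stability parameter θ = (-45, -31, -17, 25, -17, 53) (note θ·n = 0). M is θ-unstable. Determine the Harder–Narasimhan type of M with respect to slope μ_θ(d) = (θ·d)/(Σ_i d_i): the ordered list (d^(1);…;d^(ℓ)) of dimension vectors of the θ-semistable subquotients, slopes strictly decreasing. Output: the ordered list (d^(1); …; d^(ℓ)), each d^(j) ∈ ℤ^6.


Via rank(M_{q-1}∘⋯∘M_p): M ≅ I[1,1], I[1,6], I[3,4], I[3,5], I[4,4], I[6,6].
μ_θ-semistable layers: μ^(1)=53; μ^(2)=25; μ^(3)=4; μ^(4)=-17; μ^(5)=-31; μ^(6)=-45

((0, 0, 0, 0, 0, 2); (0, 0, 0, 2, 0, 0); (0, 0, 0, 2, 2, 0); (0, 0, 3, 0, 0, 0); (0, 1, 0, 0, 0, 0); (2, 0, 0, 0, 0, 0))


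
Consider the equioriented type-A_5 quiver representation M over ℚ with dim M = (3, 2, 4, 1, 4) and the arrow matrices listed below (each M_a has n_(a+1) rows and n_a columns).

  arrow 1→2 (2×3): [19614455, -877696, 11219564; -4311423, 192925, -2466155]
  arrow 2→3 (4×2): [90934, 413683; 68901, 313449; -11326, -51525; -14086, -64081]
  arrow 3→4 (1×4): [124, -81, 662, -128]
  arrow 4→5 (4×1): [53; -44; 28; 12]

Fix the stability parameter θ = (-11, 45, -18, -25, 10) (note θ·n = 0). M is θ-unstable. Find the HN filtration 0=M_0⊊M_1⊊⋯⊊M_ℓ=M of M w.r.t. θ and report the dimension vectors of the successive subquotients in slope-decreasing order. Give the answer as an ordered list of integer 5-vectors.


Barcode: M ≅ I[1,1], I[1,3], I[1,5], I[3,3]^2, I[5,5]^3. HN layers by μ_θ (5 steps, strictly decreasing):
  μ^(1)=27/2; μ^(2)=10; μ^(3)=2/3; μ^(4)=-11; μ^(5)=-18

((0, 1, 1, 0, 0); (0, 0, 0, 0, 4); (0, 1, 1, 1, 0); (3, 0, 0, 0, 0); (0, 0, 2, 0, 0))


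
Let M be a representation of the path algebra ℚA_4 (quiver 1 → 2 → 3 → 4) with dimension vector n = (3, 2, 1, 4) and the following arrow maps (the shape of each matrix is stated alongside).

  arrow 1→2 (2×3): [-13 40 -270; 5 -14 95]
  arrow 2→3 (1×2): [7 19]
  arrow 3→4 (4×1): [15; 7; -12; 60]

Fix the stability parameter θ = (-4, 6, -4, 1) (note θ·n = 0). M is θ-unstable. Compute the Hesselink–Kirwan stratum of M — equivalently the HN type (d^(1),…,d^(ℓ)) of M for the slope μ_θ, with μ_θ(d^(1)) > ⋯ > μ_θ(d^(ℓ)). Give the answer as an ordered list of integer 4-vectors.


Barcode: M ≅ I[1,1], I[1,2], I[1,4], I[4,4]^3. HN layers by μ_θ (3 steps, strictly decreasing):
  μ^(1)=6; μ^(2)=1; μ^(3)=-4

((0, 1, 0, 0); (0, 1, 1, 4); (3, 0, 0, 0))


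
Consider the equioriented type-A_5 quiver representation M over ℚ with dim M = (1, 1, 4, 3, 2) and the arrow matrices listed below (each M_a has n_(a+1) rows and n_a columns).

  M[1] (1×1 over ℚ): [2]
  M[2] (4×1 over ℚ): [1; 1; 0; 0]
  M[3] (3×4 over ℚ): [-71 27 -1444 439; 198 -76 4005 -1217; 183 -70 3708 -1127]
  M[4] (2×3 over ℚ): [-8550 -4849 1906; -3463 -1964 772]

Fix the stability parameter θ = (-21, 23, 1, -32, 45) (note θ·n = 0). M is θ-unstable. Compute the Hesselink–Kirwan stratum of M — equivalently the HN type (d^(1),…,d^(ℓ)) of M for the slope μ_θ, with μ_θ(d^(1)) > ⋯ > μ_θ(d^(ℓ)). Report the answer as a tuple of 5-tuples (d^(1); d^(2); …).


Via rank(M_{q-1}∘⋯∘M_p): M ≅ I[1,4], I[3,3], I[3,5]^2.
μ_θ-semistable layers: μ^(1)=45; μ^(2)=1; μ^(3)=-8/3; μ^(4)=-31/2; μ^(5)=-21

((0, 0, 0, 0, 2); (0, 0, 1, 0, 0); (0, 1, 1, 1, 0); (0, 0, 2, 2, 0); (1, 0, 0, 0, 0))


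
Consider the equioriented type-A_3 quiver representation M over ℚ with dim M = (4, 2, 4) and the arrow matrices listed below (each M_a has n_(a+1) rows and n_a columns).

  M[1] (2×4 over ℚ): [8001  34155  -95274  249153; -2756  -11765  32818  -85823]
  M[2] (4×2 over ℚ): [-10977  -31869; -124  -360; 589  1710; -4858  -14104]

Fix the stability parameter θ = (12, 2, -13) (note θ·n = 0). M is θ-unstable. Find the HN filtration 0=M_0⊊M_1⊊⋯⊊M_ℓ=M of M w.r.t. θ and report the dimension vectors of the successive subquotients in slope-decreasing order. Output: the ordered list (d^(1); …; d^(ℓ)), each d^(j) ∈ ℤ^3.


Barcode: M ≅ I[1,1]^2, I[1,3]^2, I[3,3]^2. HN layers by μ_θ (3 steps, strictly decreasing):
  μ^(1)=12; μ^(2)=1/3; μ^(3)=-13

((2, 0, 0); (2, 2, 2); (0, 0, 2))


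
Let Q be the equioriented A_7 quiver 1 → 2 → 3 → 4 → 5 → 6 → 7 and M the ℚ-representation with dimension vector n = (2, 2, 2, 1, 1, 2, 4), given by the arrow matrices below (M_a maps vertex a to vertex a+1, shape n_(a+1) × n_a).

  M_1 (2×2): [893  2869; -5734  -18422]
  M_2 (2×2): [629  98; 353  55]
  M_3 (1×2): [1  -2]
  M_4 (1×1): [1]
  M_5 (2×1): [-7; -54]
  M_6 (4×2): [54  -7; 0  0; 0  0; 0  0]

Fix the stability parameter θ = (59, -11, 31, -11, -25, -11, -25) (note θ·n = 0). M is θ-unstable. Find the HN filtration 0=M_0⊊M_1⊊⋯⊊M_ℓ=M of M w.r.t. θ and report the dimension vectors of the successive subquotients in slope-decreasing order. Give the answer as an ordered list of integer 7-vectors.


Via rank(M_{q-1}∘⋯∘M_p): M ≅ I[1,1], I[1,6], I[2,3], I[6,7], I[7,7]^3.
μ_θ-semistable layers: μ^(1)=59; μ^(2)=31; μ^(3)=16/3; μ^(4)=-11; μ^(5)=-18; μ^(6)=-25

((1, 0, 0, 0, 0, 0, 0); (0, 0, 1, 0, 0, 0, 0); (1, 1, 1, 1, 1, 1, 0); (0, 1, 0, 0, 0, 0, 0); (0, 0, 0, 0, 0, 1, 1); (0, 0, 0, 0, 0, 0, 3))


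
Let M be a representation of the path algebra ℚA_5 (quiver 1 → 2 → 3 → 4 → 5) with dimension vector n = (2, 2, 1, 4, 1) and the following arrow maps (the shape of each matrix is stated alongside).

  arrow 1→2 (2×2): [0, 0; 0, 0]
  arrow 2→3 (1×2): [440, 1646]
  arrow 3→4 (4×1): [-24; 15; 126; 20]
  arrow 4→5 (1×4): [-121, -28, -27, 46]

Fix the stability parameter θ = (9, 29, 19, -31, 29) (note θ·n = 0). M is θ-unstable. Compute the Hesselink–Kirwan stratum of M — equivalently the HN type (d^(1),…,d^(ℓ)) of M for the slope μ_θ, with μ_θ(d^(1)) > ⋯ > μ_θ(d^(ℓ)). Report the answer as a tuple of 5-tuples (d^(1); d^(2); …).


Interval decomposition of M: I[1,1]^2, I[2,2], I[2,5], I[4,4]^3.
HN type (ℓ=4): μ^(1)=29; μ^(2)=9; μ^(3)=17/3; μ^(4)=-31

((0, 1, 0, 0, 1); (2, 0, 0, 0, 0); (0, 1, 1, 1, 0); (0, 0, 0, 3, 0))


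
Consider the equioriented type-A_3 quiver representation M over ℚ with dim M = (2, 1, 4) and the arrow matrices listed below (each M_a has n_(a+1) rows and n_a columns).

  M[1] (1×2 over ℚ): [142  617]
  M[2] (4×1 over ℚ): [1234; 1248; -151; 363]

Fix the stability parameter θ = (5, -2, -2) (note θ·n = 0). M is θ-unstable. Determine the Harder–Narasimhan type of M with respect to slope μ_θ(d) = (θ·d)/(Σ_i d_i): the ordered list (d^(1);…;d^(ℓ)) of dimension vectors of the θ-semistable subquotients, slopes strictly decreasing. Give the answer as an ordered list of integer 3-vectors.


Interval decomposition of M: I[1,1], I[1,3], I[3,3]^3.
HN type (ℓ=3): μ^(1)=5; μ^(2)=1/3; μ^(3)=-2

((1, 0, 0); (1, 1, 1); (0, 0, 3))


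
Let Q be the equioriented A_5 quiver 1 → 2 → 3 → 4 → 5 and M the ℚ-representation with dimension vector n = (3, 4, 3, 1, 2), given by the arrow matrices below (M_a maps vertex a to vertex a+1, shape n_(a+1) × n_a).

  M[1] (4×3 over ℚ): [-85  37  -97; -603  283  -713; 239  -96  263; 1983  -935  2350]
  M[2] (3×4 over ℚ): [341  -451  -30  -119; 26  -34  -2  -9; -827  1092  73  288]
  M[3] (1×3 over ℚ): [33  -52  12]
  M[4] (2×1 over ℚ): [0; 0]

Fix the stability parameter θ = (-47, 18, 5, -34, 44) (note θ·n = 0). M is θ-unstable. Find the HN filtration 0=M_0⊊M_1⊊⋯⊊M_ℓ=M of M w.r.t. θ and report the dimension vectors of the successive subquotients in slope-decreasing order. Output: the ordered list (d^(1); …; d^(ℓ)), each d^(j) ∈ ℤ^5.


Barcode: M ≅ I[1,3]^2, I[1,4], I[2,2], I[5,5]^2. HN layers by μ_θ (5 steps, strictly decreasing):
  μ^(1)=44; μ^(2)=18; μ^(3)=23/2; μ^(4)=-11/3; μ^(5)=-47

((0, 0, 0, 0, 2); (0, 1, 0, 0, 0); (0, 2, 2, 0, 0); (0, 1, 1, 1, 0); (3, 0, 0, 0, 0))


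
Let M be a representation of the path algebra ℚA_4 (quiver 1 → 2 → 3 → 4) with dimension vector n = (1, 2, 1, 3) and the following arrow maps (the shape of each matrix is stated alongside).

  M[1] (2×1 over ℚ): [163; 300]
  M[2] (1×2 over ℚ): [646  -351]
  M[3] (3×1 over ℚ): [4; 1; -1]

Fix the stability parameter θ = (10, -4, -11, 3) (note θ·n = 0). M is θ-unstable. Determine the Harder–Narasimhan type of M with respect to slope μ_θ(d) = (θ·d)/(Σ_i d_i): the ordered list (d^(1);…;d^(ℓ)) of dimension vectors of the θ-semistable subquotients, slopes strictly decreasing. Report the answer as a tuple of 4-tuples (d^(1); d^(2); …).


Via rank(M_{q-1}∘⋯∘M_p): M ≅ I[1,4], I[2,2], I[4,4]^2.
μ_θ-semistable layers: μ^(1)=3; μ^(2)=-5/3; μ^(3)=-4

((0, 0, 0, 3); (1, 1, 1, 0); (0, 1, 0, 0))


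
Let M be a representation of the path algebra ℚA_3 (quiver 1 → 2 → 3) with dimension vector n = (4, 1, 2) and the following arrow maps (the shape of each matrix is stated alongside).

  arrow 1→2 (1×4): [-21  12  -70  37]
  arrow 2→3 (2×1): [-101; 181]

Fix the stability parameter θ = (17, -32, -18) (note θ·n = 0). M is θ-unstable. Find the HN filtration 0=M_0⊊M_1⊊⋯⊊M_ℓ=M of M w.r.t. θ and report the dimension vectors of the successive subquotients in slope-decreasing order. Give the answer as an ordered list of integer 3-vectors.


Via rank(M_{q-1}∘⋯∘M_p): M ≅ I[1,1]^3, I[1,3], I[3,3].
μ_θ-semistable layers: μ^(1)=17; μ^(2)=-11; μ^(3)=-18

((3, 0, 0); (1, 1, 1); (0, 0, 1))


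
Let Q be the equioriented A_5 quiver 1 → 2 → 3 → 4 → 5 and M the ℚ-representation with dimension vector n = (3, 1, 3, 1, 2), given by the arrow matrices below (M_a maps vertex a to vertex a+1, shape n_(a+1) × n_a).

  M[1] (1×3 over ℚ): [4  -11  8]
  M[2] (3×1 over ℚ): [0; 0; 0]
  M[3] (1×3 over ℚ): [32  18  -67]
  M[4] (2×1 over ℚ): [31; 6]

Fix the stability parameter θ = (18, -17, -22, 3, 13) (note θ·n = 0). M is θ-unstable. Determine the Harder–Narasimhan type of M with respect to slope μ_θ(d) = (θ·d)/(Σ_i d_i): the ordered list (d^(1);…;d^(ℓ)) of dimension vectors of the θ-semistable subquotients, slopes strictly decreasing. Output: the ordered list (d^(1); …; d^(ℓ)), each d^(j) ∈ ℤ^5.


Interval decomposition of M: I[1,1]^2, I[1,2], I[3,3]^2, I[3,5], I[5,5].
HN type (ℓ=5): μ^(1)=18; μ^(2)=13; μ^(3)=3; μ^(4)=1/2; μ^(5)=-22

((2, 0, 0, 0, 0); (0, 0, 0, 0, 2); (0, 0, 0, 1, 0); (1, 1, 0, 0, 0); (0, 0, 3, 0, 0))


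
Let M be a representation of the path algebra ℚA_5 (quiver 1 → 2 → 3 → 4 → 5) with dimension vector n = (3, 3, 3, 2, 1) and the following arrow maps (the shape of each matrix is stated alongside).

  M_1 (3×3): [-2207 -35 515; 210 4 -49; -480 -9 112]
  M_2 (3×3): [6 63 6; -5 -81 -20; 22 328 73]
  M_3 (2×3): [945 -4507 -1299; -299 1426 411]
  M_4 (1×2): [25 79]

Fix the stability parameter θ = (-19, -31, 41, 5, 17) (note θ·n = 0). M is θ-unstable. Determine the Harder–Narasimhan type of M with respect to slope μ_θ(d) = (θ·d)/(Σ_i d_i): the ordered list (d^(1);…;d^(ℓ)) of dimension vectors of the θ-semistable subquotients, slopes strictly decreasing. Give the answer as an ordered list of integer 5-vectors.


Via rank(M_{q-1}∘⋯∘M_p): M ≅ I[1,3], I[1,4], I[1,5].
μ_θ-semistable layers: μ^(1)=41; μ^(2)=23; μ^(3)=21; μ^(4)=-25

((0, 0, 1, 0, 0); (0, 0, 1, 1, 0); (0, 0, 1, 1, 1); (3, 3, 0, 0, 0))


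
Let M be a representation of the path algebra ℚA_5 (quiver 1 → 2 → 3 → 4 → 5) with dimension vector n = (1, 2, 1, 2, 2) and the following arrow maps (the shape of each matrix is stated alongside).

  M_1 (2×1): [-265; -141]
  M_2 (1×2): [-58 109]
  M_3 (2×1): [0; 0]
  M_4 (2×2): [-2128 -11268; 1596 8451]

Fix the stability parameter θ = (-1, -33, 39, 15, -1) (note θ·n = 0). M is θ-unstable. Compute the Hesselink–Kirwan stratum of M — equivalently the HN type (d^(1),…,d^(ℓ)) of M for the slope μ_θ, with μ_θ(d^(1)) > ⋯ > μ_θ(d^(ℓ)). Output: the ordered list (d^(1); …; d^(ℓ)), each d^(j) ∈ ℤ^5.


Interval decomposition of M: I[1,3], I[2,2], I[4,4], I[4,5], I[5,5].
HN type (ℓ=6): μ^(1)=39; μ^(2)=15; μ^(3)=7; μ^(4)=-1; μ^(5)=-17; μ^(6)=-33

((0, 0, 1, 0, 0); (0, 0, 0, 1, 0); (0, 0, 0, 1, 1); (0, 0, 0, 0, 1); (1, 1, 0, 0, 0); (0, 1, 0, 0, 0))


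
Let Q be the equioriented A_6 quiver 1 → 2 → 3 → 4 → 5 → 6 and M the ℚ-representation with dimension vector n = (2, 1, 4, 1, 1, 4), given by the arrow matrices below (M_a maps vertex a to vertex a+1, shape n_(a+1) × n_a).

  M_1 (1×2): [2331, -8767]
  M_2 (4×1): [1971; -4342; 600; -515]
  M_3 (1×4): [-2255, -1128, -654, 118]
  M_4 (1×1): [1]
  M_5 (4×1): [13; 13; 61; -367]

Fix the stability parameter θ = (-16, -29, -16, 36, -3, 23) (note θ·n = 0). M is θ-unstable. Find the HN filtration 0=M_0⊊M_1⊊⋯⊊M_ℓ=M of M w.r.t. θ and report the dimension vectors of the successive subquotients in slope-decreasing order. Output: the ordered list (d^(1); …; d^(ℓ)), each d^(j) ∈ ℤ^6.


Barcode: M ≅ I[1,1], I[1,6], I[3,3]^3, I[6,6]^3. HN layers by μ_θ (4 steps, strictly decreasing):
  μ^(1)=23; μ^(2)=33/2; μ^(3)=-16; μ^(4)=-45/2

((0, 0, 0, 0, 0, 4); (0, 0, 0, 1, 1, 0); (1, 0, 4, 0, 0, 0); (1, 1, 0, 0, 0, 0))


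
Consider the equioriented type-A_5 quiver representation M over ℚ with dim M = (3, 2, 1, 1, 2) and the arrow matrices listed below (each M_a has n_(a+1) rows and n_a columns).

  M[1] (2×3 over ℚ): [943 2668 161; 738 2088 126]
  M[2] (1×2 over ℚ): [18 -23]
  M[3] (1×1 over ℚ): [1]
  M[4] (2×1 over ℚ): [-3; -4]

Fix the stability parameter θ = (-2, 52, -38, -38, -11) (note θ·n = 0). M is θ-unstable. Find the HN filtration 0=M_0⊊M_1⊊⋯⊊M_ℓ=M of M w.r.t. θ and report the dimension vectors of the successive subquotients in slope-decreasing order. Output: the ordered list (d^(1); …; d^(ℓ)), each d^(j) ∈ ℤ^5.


Barcode: M ≅ I[1,1]^2, I[1,2], I[2,5], I[5,5]. HN layers by μ_θ (4 steps, strictly decreasing):
  μ^(1)=52; μ^(2)=-2; μ^(3)=-35/4; μ^(4)=-11

((0, 1, 0, 0, 0); (3, 0, 0, 0, 0); (0, 1, 1, 1, 1); (0, 0, 0, 0, 1))


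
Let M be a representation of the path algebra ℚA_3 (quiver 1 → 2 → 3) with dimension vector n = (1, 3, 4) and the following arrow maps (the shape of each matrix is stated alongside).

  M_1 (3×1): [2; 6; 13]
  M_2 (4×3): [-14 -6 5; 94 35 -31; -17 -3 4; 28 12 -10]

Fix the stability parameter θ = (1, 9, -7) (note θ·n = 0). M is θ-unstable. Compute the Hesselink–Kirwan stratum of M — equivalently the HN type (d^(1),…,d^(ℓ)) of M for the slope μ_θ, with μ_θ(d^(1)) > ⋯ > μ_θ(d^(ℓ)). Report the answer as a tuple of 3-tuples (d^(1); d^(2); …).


Via rank(M_{q-1}∘⋯∘M_p): M ≅ I[1,3], I[2,3]^2, I[3,3].
μ_θ-semistable layers: μ^(1)=1; μ^(2)=-7

((1, 3, 3); (0, 0, 1))


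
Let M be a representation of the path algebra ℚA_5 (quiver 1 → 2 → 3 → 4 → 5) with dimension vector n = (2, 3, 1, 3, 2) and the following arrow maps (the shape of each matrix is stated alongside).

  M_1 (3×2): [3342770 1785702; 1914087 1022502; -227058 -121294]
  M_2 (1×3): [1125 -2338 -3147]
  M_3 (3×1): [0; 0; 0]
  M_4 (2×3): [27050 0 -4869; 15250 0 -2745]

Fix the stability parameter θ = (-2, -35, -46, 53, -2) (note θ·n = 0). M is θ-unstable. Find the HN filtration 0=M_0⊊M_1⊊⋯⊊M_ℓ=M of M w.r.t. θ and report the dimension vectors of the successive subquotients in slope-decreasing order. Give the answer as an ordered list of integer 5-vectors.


Barcode: M ≅ I[1,2], I[1,3], I[2,2], I[4,4]^2, I[4,5], I[5,5]. HN layers by μ_θ (6 steps, strictly decreasing):
  μ^(1)=53; μ^(2)=51/2; μ^(3)=-2; μ^(4)=-37/2; μ^(5)=-83/3; μ^(6)=-35

((0, 0, 0, 2, 0); (0, 0, 0, 1, 1); (0, 0, 0, 0, 1); (1, 1, 0, 0, 0); (1, 1, 1, 0, 0); (0, 1, 0, 0, 0))


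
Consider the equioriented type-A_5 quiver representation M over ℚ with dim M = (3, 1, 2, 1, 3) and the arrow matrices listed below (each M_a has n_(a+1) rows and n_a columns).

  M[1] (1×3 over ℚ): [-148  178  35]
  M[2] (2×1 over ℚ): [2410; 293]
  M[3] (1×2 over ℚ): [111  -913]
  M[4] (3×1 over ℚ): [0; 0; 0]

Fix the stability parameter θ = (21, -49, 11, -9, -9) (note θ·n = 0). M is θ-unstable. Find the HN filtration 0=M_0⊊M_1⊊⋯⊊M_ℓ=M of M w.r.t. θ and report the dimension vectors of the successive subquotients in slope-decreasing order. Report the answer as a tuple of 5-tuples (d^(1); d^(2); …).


Via rank(M_{q-1}∘⋯∘M_p): M ≅ I[1,1]^2, I[1,4], I[3,3], I[5,5]^3.
μ_θ-semistable layers: μ^(1)=21; μ^(2)=11; μ^(3)=1; μ^(4)=-9; μ^(5)=-14

((2, 0, 0, 0, 0); (0, 0, 1, 0, 0); (0, 0, 1, 1, 0); (0, 0, 0, 0, 3); (1, 1, 0, 0, 0))


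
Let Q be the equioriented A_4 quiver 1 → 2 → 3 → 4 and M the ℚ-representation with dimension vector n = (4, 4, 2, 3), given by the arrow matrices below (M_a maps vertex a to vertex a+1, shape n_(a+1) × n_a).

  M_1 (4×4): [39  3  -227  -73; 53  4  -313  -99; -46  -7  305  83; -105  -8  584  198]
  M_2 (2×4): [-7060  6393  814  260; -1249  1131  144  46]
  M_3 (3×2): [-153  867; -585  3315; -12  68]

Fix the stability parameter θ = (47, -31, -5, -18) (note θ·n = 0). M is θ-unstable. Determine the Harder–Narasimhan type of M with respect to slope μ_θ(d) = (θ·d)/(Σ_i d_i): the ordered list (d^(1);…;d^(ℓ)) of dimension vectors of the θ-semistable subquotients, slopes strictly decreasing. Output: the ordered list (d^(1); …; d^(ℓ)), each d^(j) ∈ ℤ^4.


Via rank(M_{q-1}∘⋯∘M_p): M ≅ I[1,2]^2, I[1,3], I[1,4], I[4,4]^2.
μ_θ-semistable layers: μ^(1)=8; μ^(2)=11/3; μ^(3)=-7/4; μ^(4)=-18

((2, 2, 0, 0); (1, 1, 1, 0); (1, 1, 1, 1); (0, 0, 0, 2))


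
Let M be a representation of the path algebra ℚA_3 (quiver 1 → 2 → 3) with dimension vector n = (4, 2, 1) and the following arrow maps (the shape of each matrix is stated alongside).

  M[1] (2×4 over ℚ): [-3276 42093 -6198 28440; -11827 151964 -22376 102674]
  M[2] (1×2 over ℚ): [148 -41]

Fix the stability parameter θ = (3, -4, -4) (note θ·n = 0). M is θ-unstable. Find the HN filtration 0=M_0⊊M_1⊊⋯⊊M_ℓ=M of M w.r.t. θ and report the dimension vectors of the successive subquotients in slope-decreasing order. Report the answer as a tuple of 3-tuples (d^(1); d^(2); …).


Interval decomposition of M: I[1,1]^2, I[1,2], I[1,3].
HN type (ℓ=3): μ^(1)=3; μ^(2)=-1/2; μ^(3)=-5/3

((2, 0, 0); (1, 1, 0); (1, 1, 1))


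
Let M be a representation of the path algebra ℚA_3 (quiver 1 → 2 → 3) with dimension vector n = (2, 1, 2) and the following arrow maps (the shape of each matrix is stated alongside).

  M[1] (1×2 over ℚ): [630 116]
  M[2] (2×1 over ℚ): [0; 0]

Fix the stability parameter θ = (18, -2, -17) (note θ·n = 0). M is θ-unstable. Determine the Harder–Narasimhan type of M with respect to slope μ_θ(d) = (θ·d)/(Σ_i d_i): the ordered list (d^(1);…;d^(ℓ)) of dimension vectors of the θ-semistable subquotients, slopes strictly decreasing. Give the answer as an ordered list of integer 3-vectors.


Barcode: M ≅ I[1,1], I[1,2], I[3,3]^2. HN layers by μ_θ (3 steps, strictly decreasing):
  μ^(1)=18; μ^(2)=8; μ^(3)=-17

((1, 0, 0); (1, 1, 0); (0, 0, 2))


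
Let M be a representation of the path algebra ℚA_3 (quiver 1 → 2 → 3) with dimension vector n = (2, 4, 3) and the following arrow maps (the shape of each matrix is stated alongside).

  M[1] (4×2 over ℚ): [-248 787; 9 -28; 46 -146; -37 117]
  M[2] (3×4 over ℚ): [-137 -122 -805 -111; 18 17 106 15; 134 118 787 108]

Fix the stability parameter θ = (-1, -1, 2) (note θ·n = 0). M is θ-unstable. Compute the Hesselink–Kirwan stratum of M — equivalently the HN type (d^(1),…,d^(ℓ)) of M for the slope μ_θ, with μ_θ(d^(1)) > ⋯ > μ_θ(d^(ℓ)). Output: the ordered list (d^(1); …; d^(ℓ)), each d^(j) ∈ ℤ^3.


Via rank(M_{q-1}∘⋯∘M_p): M ≅ I[1,3]^2, I[2,2], I[2,3].
μ_θ-semistable layers: μ^(1)=2; μ^(2)=-1

((0, 0, 3); (2, 4, 0))


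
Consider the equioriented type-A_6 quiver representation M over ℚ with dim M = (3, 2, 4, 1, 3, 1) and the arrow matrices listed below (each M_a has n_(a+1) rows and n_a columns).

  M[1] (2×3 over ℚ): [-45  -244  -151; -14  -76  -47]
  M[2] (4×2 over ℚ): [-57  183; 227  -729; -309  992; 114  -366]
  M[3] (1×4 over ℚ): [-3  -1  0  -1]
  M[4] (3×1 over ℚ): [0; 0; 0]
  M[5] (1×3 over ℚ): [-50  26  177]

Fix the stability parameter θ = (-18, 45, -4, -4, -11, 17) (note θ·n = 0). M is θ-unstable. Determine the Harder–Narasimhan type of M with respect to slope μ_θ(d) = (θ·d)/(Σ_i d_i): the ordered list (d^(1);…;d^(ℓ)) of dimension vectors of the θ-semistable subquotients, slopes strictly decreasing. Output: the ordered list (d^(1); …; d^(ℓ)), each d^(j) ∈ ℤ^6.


Interval decomposition of M: I[1,1], I[1,3], I[1,4], I[3,3]^2, I[5,5]^2, I[5,6].
HN type (ℓ=6): μ^(1)=41/2; μ^(2)=17; μ^(3)=37/3; μ^(4)=-4; μ^(5)=-11; μ^(6)=-18

((0, 1, 1, 0, 0, 0); (0, 0, 0, 0, 0, 1); (0, 1, 1, 1, 0, 0); (0, 0, 2, 0, 0, 0); (0, 0, 0, 0, 3, 0); (3, 0, 0, 0, 0, 0))


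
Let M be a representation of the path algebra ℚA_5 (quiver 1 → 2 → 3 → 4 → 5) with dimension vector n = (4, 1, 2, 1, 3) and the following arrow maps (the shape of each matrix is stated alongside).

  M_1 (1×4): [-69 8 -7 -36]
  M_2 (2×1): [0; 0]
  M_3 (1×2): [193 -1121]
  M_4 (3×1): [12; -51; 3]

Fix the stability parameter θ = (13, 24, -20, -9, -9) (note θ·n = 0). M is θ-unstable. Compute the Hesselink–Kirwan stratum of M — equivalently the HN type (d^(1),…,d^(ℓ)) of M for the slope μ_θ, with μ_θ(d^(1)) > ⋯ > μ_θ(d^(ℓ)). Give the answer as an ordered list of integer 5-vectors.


Barcode: M ≅ I[1,1]^3, I[1,2], I[3,3], I[3,5], I[5,5]^2. HN layers by μ_θ (4 steps, strictly decreasing):
  μ^(1)=24; μ^(2)=13; μ^(3)=-9; μ^(4)=-20

((0, 1, 0, 0, 0); (4, 0, 0, 0, 0); (0, 0, 0, 1, 3); (0, 0, 2, 0, 0))


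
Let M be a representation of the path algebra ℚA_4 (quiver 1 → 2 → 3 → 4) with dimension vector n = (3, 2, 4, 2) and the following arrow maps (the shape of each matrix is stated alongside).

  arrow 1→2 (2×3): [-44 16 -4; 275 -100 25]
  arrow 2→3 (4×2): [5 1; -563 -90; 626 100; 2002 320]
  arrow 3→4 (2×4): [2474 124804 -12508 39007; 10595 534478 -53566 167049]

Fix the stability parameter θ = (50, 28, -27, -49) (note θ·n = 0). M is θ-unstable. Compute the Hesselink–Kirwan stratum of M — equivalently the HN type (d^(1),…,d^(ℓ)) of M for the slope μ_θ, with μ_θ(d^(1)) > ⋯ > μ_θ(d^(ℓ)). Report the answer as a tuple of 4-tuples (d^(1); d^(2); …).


Barcode: M ≅ I[1,1]^2, I[1,4], I[2,4], I[3,3]^2. HN layers by μ_θ (4 steps, strictly decreasing):
  μ^(1)=50; μ^(2)=1/2; μ^(3)=-16; μ^(4)=-27

((2, 0, 0, 0); (1, 1, 1, 1); (0, 1, 1, 1); (0, 0, 2, 0))


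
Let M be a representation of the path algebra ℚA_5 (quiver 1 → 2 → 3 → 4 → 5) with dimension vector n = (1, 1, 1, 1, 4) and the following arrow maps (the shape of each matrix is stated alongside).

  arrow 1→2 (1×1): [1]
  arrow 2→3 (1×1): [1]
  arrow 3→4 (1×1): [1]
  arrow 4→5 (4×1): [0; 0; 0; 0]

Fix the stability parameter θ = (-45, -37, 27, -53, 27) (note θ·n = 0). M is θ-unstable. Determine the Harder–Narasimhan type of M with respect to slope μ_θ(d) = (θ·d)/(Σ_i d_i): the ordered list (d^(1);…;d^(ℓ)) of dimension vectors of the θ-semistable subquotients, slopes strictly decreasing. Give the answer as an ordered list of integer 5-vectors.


Barcode: M ≅ I[1,4], I[5,5]^4. HN layers by μ_θ (4 steps, strictly decreasing):
  μ^(1)=27; μ^(2)=-13; μ^(3)=-37; μ^(4)=-45

((0, 0, 0, 0, 4); (0, 0, 1, 1, 0); (0, 1, 0, 0, 0); (1, 0, 0, 0, 0))


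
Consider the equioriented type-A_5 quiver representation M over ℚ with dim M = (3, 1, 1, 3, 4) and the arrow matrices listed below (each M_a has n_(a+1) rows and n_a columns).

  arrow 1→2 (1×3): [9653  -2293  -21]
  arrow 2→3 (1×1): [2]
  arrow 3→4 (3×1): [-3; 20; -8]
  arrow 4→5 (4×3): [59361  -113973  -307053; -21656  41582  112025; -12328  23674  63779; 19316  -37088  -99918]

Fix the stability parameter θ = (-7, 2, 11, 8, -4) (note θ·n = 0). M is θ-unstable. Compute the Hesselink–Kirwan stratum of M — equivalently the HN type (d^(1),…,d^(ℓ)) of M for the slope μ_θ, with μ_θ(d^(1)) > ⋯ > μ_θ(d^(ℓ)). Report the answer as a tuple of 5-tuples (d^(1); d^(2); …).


Interval decomposition of M: I[1,1]^2, I[1,5], I[4,4], I[4,5], I[5,5]^2.
HN type (ℓ=5): μ^(1)=8; μ^(2)=5; μ^(3)=2; μ^(4)=-4; μ^(5)=-7

((0, 0, 0, 1, 0); (0, 0, 1, 1, 1); (0, 1, 0, 1, 1); (0, 0, 0, 0, 2); (3, 0, 0, 0, 0))


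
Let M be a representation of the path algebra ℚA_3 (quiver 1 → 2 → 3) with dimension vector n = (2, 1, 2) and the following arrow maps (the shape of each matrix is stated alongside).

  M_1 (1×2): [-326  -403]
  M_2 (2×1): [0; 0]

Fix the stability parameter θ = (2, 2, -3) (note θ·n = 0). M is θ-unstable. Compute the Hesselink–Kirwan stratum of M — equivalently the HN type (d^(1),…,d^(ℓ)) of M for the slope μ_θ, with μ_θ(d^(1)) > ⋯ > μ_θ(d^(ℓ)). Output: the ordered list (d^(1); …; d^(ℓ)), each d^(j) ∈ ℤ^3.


Interval decomposition of M: I[1,1], I[1,2], I[3,3]^2.
HN type (ℓ=2): μ^(1)=2; μ^(2)=-3

((2, 1, 0); (0, 0, 2))


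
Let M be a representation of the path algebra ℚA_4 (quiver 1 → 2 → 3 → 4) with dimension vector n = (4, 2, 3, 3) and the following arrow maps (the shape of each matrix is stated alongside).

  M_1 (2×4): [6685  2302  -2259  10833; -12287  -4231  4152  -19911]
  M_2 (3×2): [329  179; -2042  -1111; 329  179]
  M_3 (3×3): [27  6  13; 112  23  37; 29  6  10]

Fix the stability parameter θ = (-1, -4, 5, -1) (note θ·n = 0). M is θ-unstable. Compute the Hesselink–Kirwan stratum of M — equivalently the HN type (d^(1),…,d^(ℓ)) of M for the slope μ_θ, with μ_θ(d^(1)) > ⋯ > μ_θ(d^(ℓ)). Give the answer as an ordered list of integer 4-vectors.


Barcode: M ≅ I[1,1]^2, I[1,4]^2, I[3,4]. HN layers by μ_θ (3 steps, strictly decreasing):
  μ^(1)=2; μ^(2)=-1; μ^(3)=-5/2

((0, 0, 3, 3); (2, 0, 0, 0); (2, 2, 0, 0))


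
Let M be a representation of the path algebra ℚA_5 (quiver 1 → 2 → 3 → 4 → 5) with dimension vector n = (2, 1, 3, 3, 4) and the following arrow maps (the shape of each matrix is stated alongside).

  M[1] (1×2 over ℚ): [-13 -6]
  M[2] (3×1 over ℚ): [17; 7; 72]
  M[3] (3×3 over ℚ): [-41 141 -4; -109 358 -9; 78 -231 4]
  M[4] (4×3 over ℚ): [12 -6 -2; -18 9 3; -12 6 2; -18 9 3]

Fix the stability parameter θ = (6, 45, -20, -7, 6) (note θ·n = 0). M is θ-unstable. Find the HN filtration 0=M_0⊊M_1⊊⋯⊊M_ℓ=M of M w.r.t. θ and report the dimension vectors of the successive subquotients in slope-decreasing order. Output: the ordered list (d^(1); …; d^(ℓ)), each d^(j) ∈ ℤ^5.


Barcode: M ≅ I[1,1], I[1,4], I[3,4], I[3,5], I[5,5]^3. HN layers by μ_θ (3 steps, strictly decreasing):
  μ^(1)=6; μ^(2)=-7; μ^(3)=-20

((2, 1, 1, 1, 4); (0, 0, 0, 2, 0); (0, 0, 2, 0, 0))


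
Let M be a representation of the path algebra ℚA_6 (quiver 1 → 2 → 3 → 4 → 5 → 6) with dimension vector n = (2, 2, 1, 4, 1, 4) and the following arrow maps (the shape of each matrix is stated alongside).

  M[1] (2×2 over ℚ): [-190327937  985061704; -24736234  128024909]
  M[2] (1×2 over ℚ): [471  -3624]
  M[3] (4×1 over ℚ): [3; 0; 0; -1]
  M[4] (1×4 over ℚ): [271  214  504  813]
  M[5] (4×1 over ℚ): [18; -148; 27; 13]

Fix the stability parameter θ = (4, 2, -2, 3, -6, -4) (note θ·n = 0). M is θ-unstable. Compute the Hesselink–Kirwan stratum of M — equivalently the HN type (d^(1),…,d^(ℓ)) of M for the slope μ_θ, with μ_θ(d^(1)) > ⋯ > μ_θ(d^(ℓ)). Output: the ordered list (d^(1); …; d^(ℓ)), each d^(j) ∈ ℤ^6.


Barcode: M ≅ I[1,2], I[1,4], I[4,4]^2, I[4,6], I[6,6]^3. HN layers by μ_θ (4 steps, strictly decreasing):
  μ^(1)=3; μ^(2)=4/3; μ^(3)=-7/3; μ^(4)=-4

((1, 1, 0, 3, 0, 0); (1, 1, 1, 0, 0, 0); (0, 0, 0, 1, 1, 1); (0, 0, 0, 0, 0, 3))


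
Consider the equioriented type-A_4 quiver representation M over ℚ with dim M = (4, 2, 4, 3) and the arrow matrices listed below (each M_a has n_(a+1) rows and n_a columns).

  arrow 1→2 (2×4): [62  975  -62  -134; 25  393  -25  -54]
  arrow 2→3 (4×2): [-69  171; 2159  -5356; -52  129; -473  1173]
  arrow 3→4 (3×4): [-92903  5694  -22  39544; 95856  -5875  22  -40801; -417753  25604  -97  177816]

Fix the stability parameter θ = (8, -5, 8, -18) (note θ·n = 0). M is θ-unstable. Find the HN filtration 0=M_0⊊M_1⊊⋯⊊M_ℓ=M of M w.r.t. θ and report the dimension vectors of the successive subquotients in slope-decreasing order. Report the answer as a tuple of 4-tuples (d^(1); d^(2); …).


Interval decomposition of M: I[1,1]^2, I[1,4]^2, I[3,3], I[3,4].
HN type (ℓ=3): μ^(1)=8; μ^(2)=-7/4; μ^(3)=-5

((2, 0, 1, 0); (2, 2, 2, 2); (0, 0, 1, 1))


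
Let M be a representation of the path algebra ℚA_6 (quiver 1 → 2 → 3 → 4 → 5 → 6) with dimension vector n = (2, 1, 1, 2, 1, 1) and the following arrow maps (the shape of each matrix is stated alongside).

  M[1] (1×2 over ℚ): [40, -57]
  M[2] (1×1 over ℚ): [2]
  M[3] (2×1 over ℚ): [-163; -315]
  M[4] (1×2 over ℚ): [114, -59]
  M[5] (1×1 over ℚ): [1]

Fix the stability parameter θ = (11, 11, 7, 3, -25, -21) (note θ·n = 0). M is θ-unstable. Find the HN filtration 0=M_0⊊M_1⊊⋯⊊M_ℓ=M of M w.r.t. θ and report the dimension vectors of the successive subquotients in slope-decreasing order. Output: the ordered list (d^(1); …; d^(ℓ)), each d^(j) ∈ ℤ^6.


Via rank(M_{q-1}∘⋯∘M_p): M ≅ I[1,1], I[1,6], I[4,4].
μ_θ-semistable layers: μ^(1)=11; μ^(2)=3; μ^(3)=-7/3

((1, 0, 0, 0, 0, 0); (0, 0, 0, 1, 0, 0); (1, 1, 1, 1, 1, 1))
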